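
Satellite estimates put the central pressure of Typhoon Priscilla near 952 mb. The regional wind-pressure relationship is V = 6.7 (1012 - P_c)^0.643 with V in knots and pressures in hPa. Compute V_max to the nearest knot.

93 kt

ΔP = 1012 − 952 = 60 mb.
60^0.643 ≈ 13.911.
V ≈ 6.7 × 13.911 ≈ 93.2 kt.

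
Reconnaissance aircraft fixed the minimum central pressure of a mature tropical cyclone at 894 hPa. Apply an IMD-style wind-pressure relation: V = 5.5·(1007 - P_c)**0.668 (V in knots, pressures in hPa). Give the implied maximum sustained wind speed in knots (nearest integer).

129 kt

ΔP = 1007 − 894 = 113 hPa.
113^0.668 ≈ 23.521.
V ≈ 5.5 × 23.521 ≈ 129.4 kt.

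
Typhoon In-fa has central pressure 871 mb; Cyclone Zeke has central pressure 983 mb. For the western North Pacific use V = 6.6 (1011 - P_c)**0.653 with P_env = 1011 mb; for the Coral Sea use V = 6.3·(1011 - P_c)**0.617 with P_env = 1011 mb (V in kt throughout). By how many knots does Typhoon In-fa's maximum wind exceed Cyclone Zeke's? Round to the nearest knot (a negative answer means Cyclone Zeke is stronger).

Typhoon In-fa: ΔP = 140; V ≈ 6.6 × 140^0.653 ≈ 166.33 kt.
Cyclone Zeke: ΔP = 28; V ≈ 6.3 × 28^0.617 ≈ 49.23 kt.
Difference ≈ 166.33 − 49.23 = 117.10 → 117 kt.

117 kt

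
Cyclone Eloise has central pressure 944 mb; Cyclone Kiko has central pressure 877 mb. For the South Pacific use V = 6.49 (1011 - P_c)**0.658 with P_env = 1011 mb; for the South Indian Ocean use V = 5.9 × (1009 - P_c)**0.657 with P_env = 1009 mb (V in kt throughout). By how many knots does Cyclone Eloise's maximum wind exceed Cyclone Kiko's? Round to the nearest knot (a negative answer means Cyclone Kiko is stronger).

-43 kt

Cyclone Eloise: ΔP = 67; V ≈ 6.49 × 67^0.658 ≈ 103.23 kt.
Cyclone Kiko: ΔP = 132; V ≈ 5.9 × 132^0.657 ≈ 145.90 kt.
Difference ≈ 103.23 − 145.90 = -42.67 → -43 kt.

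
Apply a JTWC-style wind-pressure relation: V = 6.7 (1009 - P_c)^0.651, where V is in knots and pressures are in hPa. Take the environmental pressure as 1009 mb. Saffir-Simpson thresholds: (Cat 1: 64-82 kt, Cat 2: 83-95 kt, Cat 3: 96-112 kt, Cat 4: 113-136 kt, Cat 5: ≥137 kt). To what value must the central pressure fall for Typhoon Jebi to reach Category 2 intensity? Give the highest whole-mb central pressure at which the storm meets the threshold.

Category 2 begins at V = 83 kt.
Required ΔP = (83/6.7)^(1/0.651) = 12.388^1.536 ≈ 47.75 mb.
P_c ≤ 1009 − 47.75 = 961.25, so the highest integer P_c is 961 mb.

961 mb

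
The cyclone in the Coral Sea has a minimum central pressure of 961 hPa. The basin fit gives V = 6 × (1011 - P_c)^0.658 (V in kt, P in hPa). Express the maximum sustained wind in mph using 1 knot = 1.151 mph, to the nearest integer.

91 mph

ΔP = 1011 − 961 = 50 hPa.
V ≈ 6 × 50^0.658 = 6 × 13.120 ≈ 78.718 kt.
78.718 × 1.151 ≈ 90.60 mph → 91 mph.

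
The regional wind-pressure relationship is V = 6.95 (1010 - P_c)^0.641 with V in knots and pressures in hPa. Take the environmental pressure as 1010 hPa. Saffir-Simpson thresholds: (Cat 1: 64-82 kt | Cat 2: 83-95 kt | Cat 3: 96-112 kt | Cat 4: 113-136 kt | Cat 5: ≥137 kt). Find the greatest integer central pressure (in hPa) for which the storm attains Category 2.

Category 2 begins at V = 83 kt.
Required ΔP = (83/6.95)^(1/0.641) = 11.942^1.560 ≈ 47.90 hPa.
P_c ≤ 1010 − 47.90 = 962.10, so the highest integer P_c is 962 hPa.

962 hPa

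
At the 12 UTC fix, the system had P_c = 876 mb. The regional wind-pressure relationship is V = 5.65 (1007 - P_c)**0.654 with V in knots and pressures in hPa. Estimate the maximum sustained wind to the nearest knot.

ΔP = 1007 − 876 = 131 mb.
131^0.654 ≈ 24.249.
V ≈ 5.65 × 24.249 ≈ 137.0 kt.

137 kt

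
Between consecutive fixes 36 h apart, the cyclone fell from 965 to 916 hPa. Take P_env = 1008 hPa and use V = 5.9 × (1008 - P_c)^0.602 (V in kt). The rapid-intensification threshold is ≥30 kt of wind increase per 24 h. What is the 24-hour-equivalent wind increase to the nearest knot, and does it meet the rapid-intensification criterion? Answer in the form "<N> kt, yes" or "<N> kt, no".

V₁: ΔP = 43, V ≈ 5.9 × 43^0.602 ≈ 56.78 kt.
V₂: ΔP = 92, V ≈ 5.9 × 92^0.602 ≈ 89.75 kt.
ΔV over 36 h = 32.97 kt → 24 h equivalent = 32.97 × 24/36 ≈ 21.98 kt.
22 kt < 30 kt ⇒ not rapid intensification.

22 kt, no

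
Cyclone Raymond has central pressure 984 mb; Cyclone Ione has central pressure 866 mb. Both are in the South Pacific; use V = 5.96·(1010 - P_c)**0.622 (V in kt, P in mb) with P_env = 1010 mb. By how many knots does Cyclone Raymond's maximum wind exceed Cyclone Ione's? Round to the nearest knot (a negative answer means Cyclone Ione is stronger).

-86 kt

Cyclone Raymond: ΔP = 26; V ≈ 5.96 × 26^0.622 ≈ 45.22 kt.
Cyclone Ione: ΔP = 144; V ≈ 5.96 × 144^0.622 ≈ 131.14 kt.
Difference ≈ 45.22 − 131.14 = -85.92 → -86 kt.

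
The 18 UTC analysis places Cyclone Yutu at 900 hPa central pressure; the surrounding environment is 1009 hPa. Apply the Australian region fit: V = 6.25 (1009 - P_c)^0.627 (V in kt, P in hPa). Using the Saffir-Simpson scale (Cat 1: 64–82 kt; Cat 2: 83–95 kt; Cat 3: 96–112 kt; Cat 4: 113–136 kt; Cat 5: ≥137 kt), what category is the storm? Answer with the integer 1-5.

4

ΔP = 1009 − 900 = 109 hPa.
V ≈ 6.25 × 109^0.627 = 6.25 × 18.94 ≈ 118 kt.
118 kt falls in the Category 4 band.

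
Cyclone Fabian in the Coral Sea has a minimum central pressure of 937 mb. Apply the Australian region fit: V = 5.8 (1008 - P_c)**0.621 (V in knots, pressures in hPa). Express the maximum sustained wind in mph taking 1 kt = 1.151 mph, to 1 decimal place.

94.2 mph

ΔP = 1008 − 937 = 71 mb.
V ≈ 5.8 × 71^0.621 = 5.8 × 14.113 ≈ 81.858 kt.
81.858 × 1.151 ≈ 94.22 mph → 94.2 mph.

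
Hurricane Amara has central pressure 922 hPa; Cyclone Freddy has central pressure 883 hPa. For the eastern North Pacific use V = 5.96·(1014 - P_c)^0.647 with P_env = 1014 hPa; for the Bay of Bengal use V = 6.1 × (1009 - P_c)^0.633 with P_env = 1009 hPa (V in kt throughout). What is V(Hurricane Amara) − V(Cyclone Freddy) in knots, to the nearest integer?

-19 kt

Hurricane Amara: ΔP = 92; V ≈ 5.96 × 92^0.647 ≈ 111.13 kt.
Cyclone Freddy: ΔP = 126; V ≈ 6.1 × 126^0.633 ≈ 130.28 kt.
Difference ≈ 111.13 − 130.28 = -19.15 → -19 kt.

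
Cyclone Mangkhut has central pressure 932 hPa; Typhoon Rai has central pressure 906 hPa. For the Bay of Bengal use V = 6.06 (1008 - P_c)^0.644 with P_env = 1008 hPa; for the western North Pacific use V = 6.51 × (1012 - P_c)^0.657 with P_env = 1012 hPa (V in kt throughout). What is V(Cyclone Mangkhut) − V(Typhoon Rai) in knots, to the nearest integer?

-41 kt

Cyclone Mangkhut: ΔP = 76; V ≈ 6.06 × 76^0.644 ≈ 98.56 kt.
Typhoon Rai: ΔP = 106; V ≈ 6.51 × 106^0.657 ≈ 139.38 kt.
Difference ≈ 98.56 − 139.38 = -40.82 → -41 kt.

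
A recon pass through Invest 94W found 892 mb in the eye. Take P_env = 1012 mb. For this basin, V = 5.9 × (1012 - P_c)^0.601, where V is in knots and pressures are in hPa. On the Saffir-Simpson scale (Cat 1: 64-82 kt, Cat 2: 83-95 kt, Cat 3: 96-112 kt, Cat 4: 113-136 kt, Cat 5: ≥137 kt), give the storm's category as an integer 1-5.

3

ΔP = 1012 − 892 = 120 mb.
V ≈ 5.9 × 120^0.601 = 5.9 × 17.77 ≈ 105 kt.
105 kt falls in the Category 3 band.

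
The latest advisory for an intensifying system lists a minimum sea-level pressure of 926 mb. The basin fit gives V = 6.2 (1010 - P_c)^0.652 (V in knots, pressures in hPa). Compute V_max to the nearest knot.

111 kt

ΔP = 1010 − 926 = 84 mb.
84^0.652 ≈ 17.973.
V ≈ 6.2 × 17.973 ≈ 111.4 kt.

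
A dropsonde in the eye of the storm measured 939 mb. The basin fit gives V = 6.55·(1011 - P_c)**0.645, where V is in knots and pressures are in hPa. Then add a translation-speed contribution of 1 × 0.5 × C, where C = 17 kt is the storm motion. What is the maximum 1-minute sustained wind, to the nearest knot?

112 kt

ΔP = 1011 − 939 = 72 mb.
72^0.645 ≈ 15.775.
V ≈ 6.55 × 15.775 ≈ 103.3 kt.
Translation term: 1 × 0.5 × 17 = 8.5 kt.
Corrected V ≈ 111.8 kt → 112 kt.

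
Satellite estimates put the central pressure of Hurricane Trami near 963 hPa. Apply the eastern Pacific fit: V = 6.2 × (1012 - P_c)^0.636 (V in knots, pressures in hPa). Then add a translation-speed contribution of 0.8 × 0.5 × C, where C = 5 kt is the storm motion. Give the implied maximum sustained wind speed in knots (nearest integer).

76 kt

ΔP = 1012 − 963 = 49 hPa.
49^0.636 ≈ 11.884.
V ≈ 6.2 × 11.884 ≈ 73.7 kt.
Translation term: 0.8 × 0.5 × 5 = 2 kt.
Corrected V ≈ 75.7 kt → 76 kt.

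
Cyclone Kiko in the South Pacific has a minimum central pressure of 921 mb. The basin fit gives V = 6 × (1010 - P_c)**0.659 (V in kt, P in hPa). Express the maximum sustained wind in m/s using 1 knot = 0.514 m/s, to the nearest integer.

59 m/s

ΔP = 1010 − 921 = 89 mb.
V ≈ 6 × 89^0.659 = 6 × 19.260 ≈ 115.558 kt.
115.558 × 0.514 ≈ 59.40 m/s → 59 m/s.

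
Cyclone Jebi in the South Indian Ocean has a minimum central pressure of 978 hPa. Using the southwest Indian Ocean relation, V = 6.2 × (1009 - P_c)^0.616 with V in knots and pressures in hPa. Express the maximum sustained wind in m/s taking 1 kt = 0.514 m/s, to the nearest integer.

26 m/s

ΔP = 1009 − 978 = 31 hPa.
V ≈ 6.2 × 31^0.616 = 6.2 × 8.292 ≈ 51.413 kt.
51.413 × 0.514 ≈ 26.43 m/s → 26 m/s.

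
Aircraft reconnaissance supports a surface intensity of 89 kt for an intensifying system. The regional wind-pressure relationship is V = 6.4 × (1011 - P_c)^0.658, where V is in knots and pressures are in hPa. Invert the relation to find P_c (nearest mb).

956 mb

ΔP = (V / 6.4)^(1/0.658) = (89/6.4)^1.520.
89/6.4 = 13.906; 13.906^1.520 ≈ 54.63 mb.
P_c = 1011 − 54.63 = 956.37 ≈ 956 mb.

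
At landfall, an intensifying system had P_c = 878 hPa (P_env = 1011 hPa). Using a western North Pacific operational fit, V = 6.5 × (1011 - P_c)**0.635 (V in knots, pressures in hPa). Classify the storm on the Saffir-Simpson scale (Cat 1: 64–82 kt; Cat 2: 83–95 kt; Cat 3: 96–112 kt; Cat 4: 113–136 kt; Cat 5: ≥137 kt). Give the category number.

5

ΔP = 1011 − 878 = 133 hPa.
V ≈ 6.5 × 133^0.635 = 6.5 × 22.32 ≈ 145 kt.
145 kt falls in the Category 5 band.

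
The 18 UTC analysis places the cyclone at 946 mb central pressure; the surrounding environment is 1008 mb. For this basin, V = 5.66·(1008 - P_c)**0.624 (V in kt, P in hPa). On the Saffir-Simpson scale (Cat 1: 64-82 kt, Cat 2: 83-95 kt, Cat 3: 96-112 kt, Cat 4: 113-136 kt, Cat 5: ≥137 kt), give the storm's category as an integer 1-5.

1

ΔP = 1008 − 946 = 62 mb.
V ≈ 5.66 × 62^0.624 = 5.66 × 13.14 ≈ 74 kt.
74 kt falls in the Category 1 band.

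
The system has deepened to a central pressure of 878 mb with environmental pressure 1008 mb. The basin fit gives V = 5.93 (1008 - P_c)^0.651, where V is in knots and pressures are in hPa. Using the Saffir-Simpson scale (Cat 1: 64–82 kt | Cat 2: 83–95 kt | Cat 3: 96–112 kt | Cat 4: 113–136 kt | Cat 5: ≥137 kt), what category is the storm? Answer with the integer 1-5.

ΔP = 1008 − 878 = 130 mb.
V ≈ 5.93 × 130^0.651 = 5.93 × 23.78 ≈ 141 kt.
141 kt falls in the Category 5 band.

5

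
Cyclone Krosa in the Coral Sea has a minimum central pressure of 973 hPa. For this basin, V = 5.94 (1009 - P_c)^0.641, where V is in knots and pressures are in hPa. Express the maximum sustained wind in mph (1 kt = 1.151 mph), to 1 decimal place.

68.0 mph

ΔP = 1009 − 973 = 36 hPa.
V ≈ 5.94 × 36^0.641 = 5.94 × 9.945 ≈ 59.071 kt.
59.071 × 1.151 ≈ 67.99 mph → 68.0 mph.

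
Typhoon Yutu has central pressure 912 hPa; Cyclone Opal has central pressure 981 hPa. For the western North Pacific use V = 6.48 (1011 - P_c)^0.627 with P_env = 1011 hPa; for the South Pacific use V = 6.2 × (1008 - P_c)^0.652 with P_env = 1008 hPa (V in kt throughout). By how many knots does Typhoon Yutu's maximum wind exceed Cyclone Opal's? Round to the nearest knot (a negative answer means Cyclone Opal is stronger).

Typhoon Yutu: ΔP = 99; V ≈ 6.48 × 99^0.627 ≈ 115.57 kt.
Cyclone Opal: ΔP = 27; V ≈ 6.2 × 27^0.652 ≈ 53.17 kt.
Difference ≈ 115.57 − 53.17 = 62.40 → 62 kt.

62 kt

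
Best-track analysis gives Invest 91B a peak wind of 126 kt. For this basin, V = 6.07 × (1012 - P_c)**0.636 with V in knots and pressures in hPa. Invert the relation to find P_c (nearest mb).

894 mb

ΔP = (V / 6.07)^(1/0.636) = (126/6.07)^1.572.
126/6.07 = 20.758; 20.758^1.572 ≈ 117.77 mb.
P_c = 1012 − 117.77 = 894.23 ≈ 894 mb.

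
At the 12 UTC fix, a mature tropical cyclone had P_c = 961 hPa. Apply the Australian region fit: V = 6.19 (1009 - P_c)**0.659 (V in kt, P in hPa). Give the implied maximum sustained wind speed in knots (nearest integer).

79 kt

ΔP = 1009 − 961 = 48 hPa.
48^0.659 ≈ 12.821.
V ≈ 6.19 × 12.821 ≈ 79.4 kt.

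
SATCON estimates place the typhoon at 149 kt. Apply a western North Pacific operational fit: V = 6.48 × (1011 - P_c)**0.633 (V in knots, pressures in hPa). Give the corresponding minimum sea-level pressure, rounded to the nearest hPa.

ΔP = (V / 6.48)^(1/0.633) = (149/6.48)^1.580.
149/6.48 = 22.994; 22.994^1.580 ≈ 141.59 hPa.
P_c = 1011 − 141.59 = 869.41 ≈ 869 hPa.

869 hPa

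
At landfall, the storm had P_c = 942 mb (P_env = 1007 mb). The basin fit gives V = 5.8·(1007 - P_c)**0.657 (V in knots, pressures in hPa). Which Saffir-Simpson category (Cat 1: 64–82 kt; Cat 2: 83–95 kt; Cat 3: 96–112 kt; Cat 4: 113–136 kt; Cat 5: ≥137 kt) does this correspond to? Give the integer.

2

ΔP = 1007 − 942 = 65 mb.
V ≈ 5.8 × 65^0.657 = 5.8 × 15.53 ≈ 90 kt.
90 kt falls in the Category 2 band.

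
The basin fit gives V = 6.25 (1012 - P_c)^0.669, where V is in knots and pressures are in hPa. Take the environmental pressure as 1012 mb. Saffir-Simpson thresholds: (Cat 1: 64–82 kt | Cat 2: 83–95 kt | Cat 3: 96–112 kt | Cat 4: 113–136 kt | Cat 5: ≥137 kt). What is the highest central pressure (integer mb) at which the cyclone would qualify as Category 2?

964 mb

Category 2 begins at V = 83 kt.
Required ΔP = (83/6.25)^(1/0.669) = 13.280^1.495 ≈ 47.74 mb.
P_c ≤ 1012 − 47.74 = 964.26, so the highest integer P_c is 964 mb.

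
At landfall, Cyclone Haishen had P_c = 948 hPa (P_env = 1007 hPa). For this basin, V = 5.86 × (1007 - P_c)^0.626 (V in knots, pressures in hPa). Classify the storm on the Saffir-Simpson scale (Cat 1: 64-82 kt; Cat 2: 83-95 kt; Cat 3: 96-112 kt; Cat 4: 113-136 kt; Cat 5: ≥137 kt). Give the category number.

1

ΔP = 1007 − 948 = 59 hPa.
V ≈ 5.86 × 59^0.626 = 5.86 × 12.84 ≈ 75 kt.
75 kt falls in the Category 1 band.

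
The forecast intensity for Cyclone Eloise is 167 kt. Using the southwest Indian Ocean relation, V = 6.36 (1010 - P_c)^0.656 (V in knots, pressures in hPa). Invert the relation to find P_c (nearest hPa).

ΔP = (V / 6.36)^(1/0.656) = (167/6.36)^1.524.
167/6.36 = 26.258; 26.258^1.524 ≈ 145.72 hPa.
P_c = 1010 − 145.72 = 864.28 ≈ 864 hPa.

864 hPa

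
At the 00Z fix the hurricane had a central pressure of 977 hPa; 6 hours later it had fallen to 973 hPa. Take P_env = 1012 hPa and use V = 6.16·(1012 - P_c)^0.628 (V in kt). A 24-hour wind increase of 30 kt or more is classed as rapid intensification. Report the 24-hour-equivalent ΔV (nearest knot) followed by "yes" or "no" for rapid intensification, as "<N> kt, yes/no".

16 kt, no

V₁: ΔP = 35, V ≈ 6.16 × 35^0.628 ≈ 57.45 kt.
V₂: ΔP = 39, V ≈ 6.16 × 39^0.628 ≈ 61.49 kt.
ΔV over 6 h = 4.04 kt → 24 h equivalent = 4.04 × 24/6 ≈ 16.16 kt.
16 kt < 30 kt ⇒ not rapid intensification.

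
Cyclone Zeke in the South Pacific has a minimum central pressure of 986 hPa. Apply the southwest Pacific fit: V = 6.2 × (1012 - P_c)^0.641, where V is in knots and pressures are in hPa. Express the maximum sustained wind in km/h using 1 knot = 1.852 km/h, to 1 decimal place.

ΔP = 1012 − 986 = 26 hPa.
V ≈ 6.2 × 26^0.641 = 6.2 × 8.072 ≈ 50.048 kt.
50.048 × 1.852 ≈ 92.69 km/h → 92.7 km/h.

92.7 km/h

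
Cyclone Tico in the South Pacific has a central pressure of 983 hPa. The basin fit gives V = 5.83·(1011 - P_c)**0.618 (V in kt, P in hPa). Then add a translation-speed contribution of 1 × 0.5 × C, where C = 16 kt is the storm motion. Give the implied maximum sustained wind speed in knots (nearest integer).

54 kt

ΔP = 1011 − 983 = 28 hPa.
28^0.618 ≈ 7.840.
V ≈ 5.83 × 7.840 ≈ 45.7 kt.
Translation term: 1 × 0.5 × 16 = 8 kt.
Corrected V ≈ 53.7 kt → 54 kt.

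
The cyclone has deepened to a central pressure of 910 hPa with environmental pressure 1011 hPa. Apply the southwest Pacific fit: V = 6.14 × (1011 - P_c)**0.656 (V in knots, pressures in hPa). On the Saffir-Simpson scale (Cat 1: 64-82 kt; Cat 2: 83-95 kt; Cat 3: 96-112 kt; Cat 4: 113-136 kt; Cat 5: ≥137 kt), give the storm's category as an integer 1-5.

4

ΔP = 1011 − 910 = 101 hPa.
V ≈ 6.14 × 101^0.656 = 6.14 × 20.65 ≈ 127 kt.
127 kt falls in the Category 4 band.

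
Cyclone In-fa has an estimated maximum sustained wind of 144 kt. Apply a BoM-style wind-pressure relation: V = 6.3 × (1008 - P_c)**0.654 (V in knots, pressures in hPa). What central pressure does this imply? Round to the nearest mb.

ΔP = (V / 6.3)^(1/0.654) = (144/6.3)^1.529.
144/6.3 = 22.857; 22.857^1.529 ≈ 119.68 mb.
P_c = 1008 − 119.68 = 888.32 ≈ 888 mb.

888 mb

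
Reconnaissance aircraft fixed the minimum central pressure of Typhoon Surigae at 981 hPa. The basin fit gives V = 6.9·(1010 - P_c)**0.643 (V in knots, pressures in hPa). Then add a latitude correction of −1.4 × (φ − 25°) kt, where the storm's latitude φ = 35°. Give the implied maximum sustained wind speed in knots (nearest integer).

ΔP = 1010 − 981 = 29 hPa.
29^0.643 ≈ 8.716.
V ≈ 6.9 × 8.716 ≈ 60.1 kt.
Latitude correction: −1.4 × (35 − 25) = -14 kt.
Corrected V ≈ 46.1 kt → 46 kt.

46 kt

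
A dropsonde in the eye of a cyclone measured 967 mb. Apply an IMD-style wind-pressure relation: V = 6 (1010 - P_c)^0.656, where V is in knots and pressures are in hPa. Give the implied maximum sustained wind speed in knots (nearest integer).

ΔP = 1010 − 967 = 43 mb.
43^0.656 ≈ 11.791.
V ≈ 6 × 11.791 ≈ 70.7 kt.

71 kt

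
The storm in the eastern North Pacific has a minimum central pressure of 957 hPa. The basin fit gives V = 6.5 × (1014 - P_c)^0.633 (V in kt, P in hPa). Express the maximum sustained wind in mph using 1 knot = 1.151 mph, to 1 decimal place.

96.7 mph

ΔP = 1014 − 957 = 57 hPa.
V ≈ 6.5 × 57^0.633 = 6.5 × 12.926 ≈ 84.020 kt.
84.020 × 1.151 ≈ 96.71 mph → 96.7 mph.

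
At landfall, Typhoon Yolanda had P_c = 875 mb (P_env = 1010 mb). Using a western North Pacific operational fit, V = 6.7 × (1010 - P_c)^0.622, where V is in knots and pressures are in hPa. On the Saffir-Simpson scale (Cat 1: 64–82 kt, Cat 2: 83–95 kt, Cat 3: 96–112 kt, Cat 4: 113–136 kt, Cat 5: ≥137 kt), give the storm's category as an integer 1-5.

5

ΔP = 1010 − 875 = 135 mb.
V ≈ 6.7 × 135^0.622 = 6.7 × 21.14 ≈ 142 kt.
142 kt falls in the Category 5 band.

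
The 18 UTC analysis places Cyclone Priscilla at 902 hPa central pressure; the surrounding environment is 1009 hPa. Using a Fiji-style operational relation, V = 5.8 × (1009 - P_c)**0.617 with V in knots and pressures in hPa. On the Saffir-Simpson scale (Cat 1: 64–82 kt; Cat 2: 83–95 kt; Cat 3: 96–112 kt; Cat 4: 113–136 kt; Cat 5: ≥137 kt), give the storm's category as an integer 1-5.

3

ΔP = 1009 − 902 = 107 hPa.
V ≈ 5.8 × 107^0.617 = 5.8 × 17.87 ≈ 104 kt.
104 kt falls in the Category 3 band.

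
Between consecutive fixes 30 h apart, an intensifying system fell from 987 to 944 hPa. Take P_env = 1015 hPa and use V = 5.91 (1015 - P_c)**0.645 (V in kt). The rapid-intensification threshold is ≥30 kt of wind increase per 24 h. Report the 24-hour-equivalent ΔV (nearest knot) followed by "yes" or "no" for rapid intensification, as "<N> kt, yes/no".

33 kt, yes

V₁: ΔP = 28, V ≈ 5.91 × 28^0.645 ≈ 50.70 kt.
V₂: ΔP = 71, V ≈ 5.91 × 71^0.645 ≈ 92.40 kt.
ΔV over 30 h = 41.70 kt → 24 h equivalent = 41.70 × 24/30 ≈ 33.36 kt.
33 kt ≥ 30 kt ⇒ rapid intensification.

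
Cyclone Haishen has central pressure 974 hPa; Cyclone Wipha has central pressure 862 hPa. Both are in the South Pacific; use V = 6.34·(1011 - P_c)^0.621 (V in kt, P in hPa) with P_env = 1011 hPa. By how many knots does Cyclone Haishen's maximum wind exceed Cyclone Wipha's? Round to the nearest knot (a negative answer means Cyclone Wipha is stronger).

Cyclone Haishen: ΔP = 37; V ≈ 6.34 × 37^0.621 ≈ 59.70 kt.
Cyclone Wipha: ΔP = 149; V ≈ 6.34 × 149^0.621 ≈ 141.79 kt.
Difference ≈ 59.70 − 141.79 = -82.09 → -82 kt.

-82 kt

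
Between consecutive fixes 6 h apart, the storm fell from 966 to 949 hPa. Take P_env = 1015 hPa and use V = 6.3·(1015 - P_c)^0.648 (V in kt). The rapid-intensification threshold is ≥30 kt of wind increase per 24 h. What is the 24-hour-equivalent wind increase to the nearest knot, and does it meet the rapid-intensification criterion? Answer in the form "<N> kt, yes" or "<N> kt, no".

V₁: ΔP = 49, V ≈ 6.3 × 49^0.648 ≈ 78.45 kt.
V₂: ΔP = 66, V ≈ 6.3 × 66^0.648 ≈ 95.15 kt.
ΔV over 6 h = 16.70 kt → 24 h equivalent = 16.70 × 24/6 ≈ 66.80 kt.
67 kt ≥ 30 kt ⇒ rapid intensification.

67 kt, yes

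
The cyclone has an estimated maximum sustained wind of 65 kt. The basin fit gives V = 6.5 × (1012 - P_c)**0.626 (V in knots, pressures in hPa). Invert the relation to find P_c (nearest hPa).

972 hPa

ΔP = (V / 6.5)^(1/0.626) = (65/6.5)^1.597.
65/6.5 = 10.000; 10.000^1.597 ≈ 39.58 hPa.
P_c = 1012 − 39.58 = 972.42 ≈ 972 hPa.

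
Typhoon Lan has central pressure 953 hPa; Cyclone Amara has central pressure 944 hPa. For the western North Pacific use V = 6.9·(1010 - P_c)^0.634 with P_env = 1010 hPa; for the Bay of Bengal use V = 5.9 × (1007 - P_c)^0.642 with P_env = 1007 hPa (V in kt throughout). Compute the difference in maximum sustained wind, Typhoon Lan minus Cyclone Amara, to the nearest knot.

5 kt

Typhoon Lan: ΔP = 57; V ≈ 6.9 × 57^0.634 ≈ 89.55 kt.
Cyclone Amara: ΔP = 63; V ≈ 5.9 × 63^0.642 ≈ 84.34 kt.
Difference ≈ 89.55 − 84.34 = 5.21 → 5 kt.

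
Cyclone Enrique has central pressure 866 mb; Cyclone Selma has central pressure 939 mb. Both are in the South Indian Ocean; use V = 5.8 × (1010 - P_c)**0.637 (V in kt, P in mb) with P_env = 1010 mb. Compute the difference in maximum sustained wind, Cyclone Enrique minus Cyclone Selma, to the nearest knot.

50 kt

Cyclone Enrique: ΔP = 144; V ≈ 5.8 × 144^0.637 ≈ 137.50 kt.
Cyclone Selma: ΔP = 71; V ≈ 5.8 × 71^0.637 ≈ 87.64 kt.
Difference ≈ 137.50 − 87.64 = 49.86 → 50 kt.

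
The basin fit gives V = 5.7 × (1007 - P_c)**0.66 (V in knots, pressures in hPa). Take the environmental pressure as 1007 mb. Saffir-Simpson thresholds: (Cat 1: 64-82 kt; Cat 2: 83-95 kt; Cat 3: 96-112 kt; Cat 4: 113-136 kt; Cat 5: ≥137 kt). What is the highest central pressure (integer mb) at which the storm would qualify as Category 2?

949 mb

Category 2 begins at V = 83 kt.
Required ΔP = (83/5.7)^(1/0.66) = 14.561^1.515 ≈ 57.87 mb.
P_c ≤ 1007 − 57.87 = 949.13, so the highest integer P_c is 949 mb.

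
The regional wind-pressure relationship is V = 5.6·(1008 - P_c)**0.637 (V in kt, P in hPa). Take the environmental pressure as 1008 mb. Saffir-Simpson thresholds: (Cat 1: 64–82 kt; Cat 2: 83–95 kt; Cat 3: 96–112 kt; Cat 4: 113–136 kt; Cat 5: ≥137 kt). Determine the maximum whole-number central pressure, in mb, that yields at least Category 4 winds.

896 mb

Category 4 begins at V = 113 kt.
Required ΔP = (113/5.6)^(1/0.637) = 20.179^1.570 ≈ 111.81 mb.
P_c ≤ 1008 − 111.81 = 896.19, so the highest integer P_c is 896 mb.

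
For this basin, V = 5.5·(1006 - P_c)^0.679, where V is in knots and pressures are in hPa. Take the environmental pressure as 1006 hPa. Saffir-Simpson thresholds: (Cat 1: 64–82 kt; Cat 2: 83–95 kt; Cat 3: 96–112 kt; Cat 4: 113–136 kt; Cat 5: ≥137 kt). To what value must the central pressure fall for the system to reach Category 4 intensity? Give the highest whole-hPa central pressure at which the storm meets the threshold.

Category 4 begins at V = 113 kt.
Required ΔP = (113/5.5)^(1/0.679) = 20.545^1.473 ≈ 85.76 hPa.
P_c ≤ 1006 − 85.76 = 920.24, so the highest integer P_c is 920 hPa.

920 hPa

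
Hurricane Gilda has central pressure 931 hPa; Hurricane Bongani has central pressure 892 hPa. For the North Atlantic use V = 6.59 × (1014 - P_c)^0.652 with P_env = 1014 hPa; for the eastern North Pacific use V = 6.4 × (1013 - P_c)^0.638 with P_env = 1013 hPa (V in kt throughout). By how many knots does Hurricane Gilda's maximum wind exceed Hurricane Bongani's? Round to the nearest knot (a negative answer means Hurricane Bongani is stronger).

-19 kt

Hurricane Gilda: ΔP = 83; V ≈ 6.59 × 83^0.652 ≈ 117.52 kt.
Hurricane Bongani: ΔP = 121; V ≈ 6.4 × 121^0.638 ≈ 136.46 kt.
Difference ≈ 117.52 − 136.46 = -18.94 → -19 kt.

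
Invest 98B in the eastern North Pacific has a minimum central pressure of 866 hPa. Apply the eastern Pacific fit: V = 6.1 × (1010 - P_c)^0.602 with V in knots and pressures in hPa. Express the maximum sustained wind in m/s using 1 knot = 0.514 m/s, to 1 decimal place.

ΔP = 1010 − 866 = 144 hPa.
V ≈ 6.1 × 144^0.602 = 6.1 × 19.922 ≈ 121.525 kt.
121.525 × 0.514 ≈ 62.46 m/s → 62.5 m/s.

62.5 m/s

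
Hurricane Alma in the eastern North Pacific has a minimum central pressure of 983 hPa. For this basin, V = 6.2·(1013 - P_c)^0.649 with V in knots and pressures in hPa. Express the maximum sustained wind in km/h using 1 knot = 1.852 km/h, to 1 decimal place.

104.4 km/h

ΔP = 1013 − 983 = 30 hPa.
V ≈ 6.2 × 30^0.649 = 6.2 × 9.092 ≈ 56.369 kt.
56.369 × 1.852 ≈ 104.40 km/h → 104.4 km/h.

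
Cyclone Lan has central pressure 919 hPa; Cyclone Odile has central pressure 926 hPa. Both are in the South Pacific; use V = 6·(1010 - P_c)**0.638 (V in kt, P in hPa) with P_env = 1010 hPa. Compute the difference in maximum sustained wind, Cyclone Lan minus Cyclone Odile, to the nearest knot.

Cyclone Lan: ΔP = 91; V ≈ 6 × 91^0.638 ≈ 106.66 kt.
Cyclone Odile: ΔP = 84; V ≈ 6 × 84^0.638 ≈ 101.35 kt.
Difference ≈ 106.66 − 101.35 = 5.31 → 5 kt.

5 kt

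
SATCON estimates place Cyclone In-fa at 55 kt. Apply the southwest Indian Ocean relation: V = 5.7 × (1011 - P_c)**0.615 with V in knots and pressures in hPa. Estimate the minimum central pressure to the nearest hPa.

ΔP = (V / 5.7)^(1/0.615) = (55/5.7)^1.626.
55/5.7 = 9.649; 9.649^1.626 ≈ 39.88 hPa.
P_c = 1011 − 39.88 = 971.12 ≈ 971 hPa.

971 hPa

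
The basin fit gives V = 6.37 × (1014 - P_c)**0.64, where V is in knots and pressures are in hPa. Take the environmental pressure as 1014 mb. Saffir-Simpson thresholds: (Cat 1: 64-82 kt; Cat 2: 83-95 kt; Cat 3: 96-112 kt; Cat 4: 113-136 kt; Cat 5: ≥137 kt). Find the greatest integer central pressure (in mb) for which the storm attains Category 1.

977 mb

Category 1 begins at V = 64 kt.
Required ΔP = (64/6.37)^(1/0.64) = 10.047^1.562 ≈ 36.79 mb.
P_c ≤ 1014 − 36.79 = 977.21, so the highest integer P_c is 977 mb.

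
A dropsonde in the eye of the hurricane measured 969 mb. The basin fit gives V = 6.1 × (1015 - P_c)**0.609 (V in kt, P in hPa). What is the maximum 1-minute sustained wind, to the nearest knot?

63 kt

ΔP = 1015 − 969 = 46 mb.
46^0.609 ≈ 10.295.
V ≈ 6.1 × 10.295 ≈ 62.8 kt.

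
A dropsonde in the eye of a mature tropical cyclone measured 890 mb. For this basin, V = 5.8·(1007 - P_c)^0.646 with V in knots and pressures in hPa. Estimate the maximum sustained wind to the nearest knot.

ΔP = 1007 − 890 = 117 mb.
117^0.646 ≈ 21.679.
V ≈ 5.8 × 21.679 ≈ 125.7 kt.

126 kt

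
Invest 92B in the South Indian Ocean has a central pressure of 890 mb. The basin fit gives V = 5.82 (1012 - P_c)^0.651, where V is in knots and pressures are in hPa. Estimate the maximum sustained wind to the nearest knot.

133 kt

ΔP = 1012 − 890 = 122 mb.
122^0.651 ≈ 22.815.
V ≈ 5.82 × 22.815 ≈ 132.8 kt.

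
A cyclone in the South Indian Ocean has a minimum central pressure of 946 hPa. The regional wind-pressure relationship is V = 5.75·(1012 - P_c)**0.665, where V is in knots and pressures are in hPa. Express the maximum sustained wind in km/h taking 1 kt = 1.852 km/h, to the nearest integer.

ΔP = 1012 − 946 = 66 hPa.
V ≈ 5.75 × 66^0.665 = 5.75 × 16.218 ≈ 93.253 kt.
93.253 × 1.852 ≈ 172.71 km/h → 173 km/h.

173 km/h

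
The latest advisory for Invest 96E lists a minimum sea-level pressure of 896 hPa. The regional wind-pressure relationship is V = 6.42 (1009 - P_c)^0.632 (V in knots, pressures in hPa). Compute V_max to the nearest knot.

ΔP = 1009 − 896 = 113 hPa.
113^0.632 ≈ 19.840.
V ≈ 6.42 × 19.840 ≈ 127.4 kt.

127 kt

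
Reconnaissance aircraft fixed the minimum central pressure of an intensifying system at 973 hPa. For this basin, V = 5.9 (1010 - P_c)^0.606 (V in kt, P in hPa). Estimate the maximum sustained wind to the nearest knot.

53 kt

ΔP = 1010 − 973 = 37 hPa.
37^0.606 ≈ 8.919.
V ≈ 5.9 × 8.919 ≈ 52.6 kt.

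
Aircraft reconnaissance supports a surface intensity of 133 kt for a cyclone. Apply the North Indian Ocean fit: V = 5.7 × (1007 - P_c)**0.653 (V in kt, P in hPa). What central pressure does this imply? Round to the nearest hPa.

883 hPa

ΔP = (V / 5.7)^(1/0.653) = (133/5.7)^1.531.
133/5.7 = 23.333; 23.333^1.531 ≈ 124.43 hPa.
P_c = 1007 − 124.43 = 882.57 ≈ 883 hPa.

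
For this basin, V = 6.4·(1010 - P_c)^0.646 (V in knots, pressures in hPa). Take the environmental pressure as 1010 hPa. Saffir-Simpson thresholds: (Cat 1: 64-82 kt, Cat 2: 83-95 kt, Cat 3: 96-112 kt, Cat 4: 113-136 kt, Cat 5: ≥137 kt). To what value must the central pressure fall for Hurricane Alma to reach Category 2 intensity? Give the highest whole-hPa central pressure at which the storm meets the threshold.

Category 2 begins at V = 83 kt.
Required ΔP = (83/6.4)^(1/0.646) = 12.969^1.548 ≈ 52.81 hPa.
P_c ≤ 1010 − 52.81 = 957.19, so the highest integer P_c is 957 hPa.

957 hPa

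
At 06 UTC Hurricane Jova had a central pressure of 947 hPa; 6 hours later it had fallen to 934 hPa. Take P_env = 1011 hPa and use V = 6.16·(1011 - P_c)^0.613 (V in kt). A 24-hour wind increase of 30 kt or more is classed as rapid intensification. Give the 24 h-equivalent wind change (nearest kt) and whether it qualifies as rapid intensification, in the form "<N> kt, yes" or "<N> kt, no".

V₁: ΔP = 64, V ≈ 6.16 × 64^0.613 ≈ 78.84 kt.
V₂: ΔP = 77, V ≈ 6.16 × 77^0.613 ≈ 88.31 kt.
ΔV over 6 h = 9.47 kt → 24 h equivalent = 9.47 × 24/6 ≈ 37.88 kt.
38 kt ≥ 30 kt ⇒ rapid intensification.

38 kt, yes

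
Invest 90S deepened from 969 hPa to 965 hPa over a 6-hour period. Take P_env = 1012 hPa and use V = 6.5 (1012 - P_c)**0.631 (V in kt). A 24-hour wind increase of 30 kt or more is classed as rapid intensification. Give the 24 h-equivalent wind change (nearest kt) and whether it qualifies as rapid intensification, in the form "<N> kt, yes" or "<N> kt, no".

16 kt, no

V₁: ΔP = 43, V ≈ 6.5 × 43^0.631 ≈ 69.76 kt.
V₂: ΔP = 47, V ≈ 6.5 × 47^0.631 ≈ 73.79 kt.
ΔV over 6 h = 4.03 kt → 24 h equivalent = 4.03 × 24/6 ≈ 16.12 kt.
16 kt < 30 kt ⇒ not rapid intensification.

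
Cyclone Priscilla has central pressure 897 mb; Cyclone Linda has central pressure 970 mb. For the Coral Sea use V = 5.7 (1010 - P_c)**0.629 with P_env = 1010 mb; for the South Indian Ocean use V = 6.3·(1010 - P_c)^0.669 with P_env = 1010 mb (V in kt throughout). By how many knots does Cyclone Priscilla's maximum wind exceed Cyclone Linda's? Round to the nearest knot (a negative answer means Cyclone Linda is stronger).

37 kt

Cyclone Priscilla: ΔP = 113; V ≈ 5.7 × 113^0.629 ≈ 111.50 kt.
Cyclone Linda: ΔP = 40; V ≈ 6.3 × 40^0.669 ≈ 74.32 kt.
Difference ≈ 111.50 − 74.32 = 37.18 → 37 kt.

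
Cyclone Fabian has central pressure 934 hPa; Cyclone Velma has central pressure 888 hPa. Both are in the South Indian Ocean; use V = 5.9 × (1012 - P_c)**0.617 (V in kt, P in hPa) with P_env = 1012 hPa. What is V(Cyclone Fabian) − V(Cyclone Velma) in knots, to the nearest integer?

Cyclone Fabian: ΔP = 78; V ≈ 5.9 × 78^0.617 ≈ 86.75 kt.
Cyclone Velma: ΔP = 124; V ≈ 5.9 × 124^0.617 ≈ 115.48 kt.
Difference ≈ 86.75 − 115.48 = -28.73 → -29 kt.

-29 kt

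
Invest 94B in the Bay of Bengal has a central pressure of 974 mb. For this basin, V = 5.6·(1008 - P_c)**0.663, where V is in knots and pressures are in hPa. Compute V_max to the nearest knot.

ΔP = 1008 − 974 = 34 mb.
34^0.663 ≈ 10.360.
V ≈ 5.6 × 10.360 ≈ 58.0 kt.

58 kt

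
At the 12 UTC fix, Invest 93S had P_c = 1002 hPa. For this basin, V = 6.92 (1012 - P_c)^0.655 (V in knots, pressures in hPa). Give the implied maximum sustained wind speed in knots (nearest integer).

31 kt

ΔP = 1012 − 1002 = 10 hPa.
10^0.655 ≈ 4.519.
V ≈ 6.92 × 4.519 ≈ 31.3 kt.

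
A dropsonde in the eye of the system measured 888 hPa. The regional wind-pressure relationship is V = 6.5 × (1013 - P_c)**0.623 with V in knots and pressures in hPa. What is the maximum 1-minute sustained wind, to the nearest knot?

132 kt

ΔP = 1013 − 888 = 125 hPa.
125^0.623 ≈ 20.248.
V ≈ 6.5 × 20.248 ≈ 131.6 kt.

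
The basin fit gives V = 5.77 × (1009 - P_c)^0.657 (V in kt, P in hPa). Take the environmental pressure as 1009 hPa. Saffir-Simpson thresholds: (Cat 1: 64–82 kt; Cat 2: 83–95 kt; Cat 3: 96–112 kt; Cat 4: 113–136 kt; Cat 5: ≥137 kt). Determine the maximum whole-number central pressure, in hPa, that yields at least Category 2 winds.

951 hPa

Category 2 begins at V = 83 kt.
Required ΔP = (83/5.77)^(1/0.657) = 14.385^1.522 ≈ 57.86 hPa.
P_c ≤ 1009 − 57.86 = 951.14, so the highest integer P_c is 951 hPa.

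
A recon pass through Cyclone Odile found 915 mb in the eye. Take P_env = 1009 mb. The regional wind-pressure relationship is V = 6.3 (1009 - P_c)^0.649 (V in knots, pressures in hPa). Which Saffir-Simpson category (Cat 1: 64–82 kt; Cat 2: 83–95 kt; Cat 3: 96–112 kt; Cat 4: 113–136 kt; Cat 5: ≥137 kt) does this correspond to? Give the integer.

4

ΔP = 1009 − 915 = 94 mb.
V ≈ 6.3 × 94^0.649 = 6.3 × 19.08 ≈ 120 kt.
120 kt falls in the Category 4 band.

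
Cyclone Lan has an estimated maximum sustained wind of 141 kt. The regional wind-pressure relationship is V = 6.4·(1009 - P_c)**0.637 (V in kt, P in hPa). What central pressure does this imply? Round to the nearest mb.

881 mb

ΔP = (V / 6.4)^(1/0.637) = (141/6.4)^1.570.
141/6.4 = 22.031; 22.031^1.570 ≈ 128.35 mb.
P_c = 1009 − 128.35 = 880.65 ≈ 881 mb.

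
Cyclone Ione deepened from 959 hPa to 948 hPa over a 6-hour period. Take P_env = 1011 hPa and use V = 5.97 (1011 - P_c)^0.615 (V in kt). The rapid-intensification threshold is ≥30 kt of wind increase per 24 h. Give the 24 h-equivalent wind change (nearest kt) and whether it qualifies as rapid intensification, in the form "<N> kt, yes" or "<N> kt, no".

V₁: ΔP = 52, V ≈ 5.97 × 52^0.615 ≈ 67.81 kt.
V₂: ΔP = 63, V ≈ 5.97 × 63^0.615 ≈ 76.31 kt.
ΔV over 6 h = 8.50 kt → 24 h equivalent = 8.50 × 24/6 ≈ 34.00 kt.
34 kt ≥ 30 kt ⇒ rapid intensification.

34 kt, yes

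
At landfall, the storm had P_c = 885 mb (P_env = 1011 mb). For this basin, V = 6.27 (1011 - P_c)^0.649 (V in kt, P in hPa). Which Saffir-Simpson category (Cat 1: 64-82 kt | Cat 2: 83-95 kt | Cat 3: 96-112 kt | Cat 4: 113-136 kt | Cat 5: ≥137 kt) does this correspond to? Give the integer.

ΔP = 1011 − 885 = 126 mb.
V ≈ 6.27 × 126^0.649 = 6.27 × 23.07 ≈ 145 kt.
145 kt falls in the Category 5 band.

5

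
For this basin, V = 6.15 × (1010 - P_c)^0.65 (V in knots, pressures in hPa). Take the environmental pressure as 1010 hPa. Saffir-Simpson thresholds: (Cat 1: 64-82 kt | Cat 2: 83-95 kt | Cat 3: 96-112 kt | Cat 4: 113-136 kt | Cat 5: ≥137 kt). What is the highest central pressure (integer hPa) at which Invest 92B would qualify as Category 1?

973 hPa

Category 1 begins at V = 64 kt.
Required ΔP = (64/6.15)^(1/0.65) = 10.407^1.538 ≈ 36.74 hPa.
P_c ≤ 1010 − 36.74 = 973.26, so the highest integer P_c is 973 hPa.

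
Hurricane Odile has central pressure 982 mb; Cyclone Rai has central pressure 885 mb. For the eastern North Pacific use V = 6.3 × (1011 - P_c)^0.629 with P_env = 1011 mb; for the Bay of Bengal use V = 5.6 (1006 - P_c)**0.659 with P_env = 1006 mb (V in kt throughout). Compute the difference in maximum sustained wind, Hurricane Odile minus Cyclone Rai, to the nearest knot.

Hurricane Odile: ΔP = 29; V ≈ 6.3 × 29^0.629 ≈ 52.38 kt.
Cyclone Rai: ΔP = 121; V ≈ 5.6 × 121^0.659 ≈ 132.05 kt.
Difference ≈ 52.38 − 132.05 = -79.67 → -80 kt.

-80 kt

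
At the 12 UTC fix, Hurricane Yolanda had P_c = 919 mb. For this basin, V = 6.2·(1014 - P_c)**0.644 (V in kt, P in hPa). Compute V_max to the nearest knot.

116 kt

ΔP = 1014 − 919 = 95 mb.
95^0.644 ≈ 18.778.
V ≈ 6.2 × 18.778 ≈ 116.4 kt.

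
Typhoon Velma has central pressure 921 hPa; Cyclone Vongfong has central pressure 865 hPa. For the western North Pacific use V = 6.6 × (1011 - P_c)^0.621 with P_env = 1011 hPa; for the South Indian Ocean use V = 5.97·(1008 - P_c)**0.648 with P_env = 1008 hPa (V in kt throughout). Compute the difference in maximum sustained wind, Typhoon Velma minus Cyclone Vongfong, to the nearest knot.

-41 kt

Typhoon Velma: ΔP = 90; V ≈ 6.6 × 90^0.621 ≈ 107.93 kt.
Cyclone Vongfong: ΔP = 143; V ≈ 5.97 × 143^0.648 ≈ 148.81 kt.
Difference ≈ 107.93 − 148.81 = -40.88 → -41 kt.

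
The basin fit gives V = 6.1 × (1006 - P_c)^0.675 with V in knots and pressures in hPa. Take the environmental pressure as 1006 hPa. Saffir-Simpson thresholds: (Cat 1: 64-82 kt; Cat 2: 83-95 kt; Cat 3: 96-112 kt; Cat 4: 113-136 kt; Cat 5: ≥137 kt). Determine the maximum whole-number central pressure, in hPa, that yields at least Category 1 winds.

Category 1 begins at V = 64 kt.
Required ΔP = (64/6.1)^(1/0.675) = 10.492^1.481 ≈ 32.54 hPa.
P_c ≤ 1006 − 32.54 = 973.46, so the highest integer P_c is 973 hPa.

973 hPa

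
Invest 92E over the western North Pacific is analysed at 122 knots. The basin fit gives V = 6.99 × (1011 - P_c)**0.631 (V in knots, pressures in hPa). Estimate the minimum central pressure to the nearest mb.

ΔP = (V / 6.99)^(1/0.631) = (122/6.99)^1.585.
122/6.99 = 17.454; 17.454^1.585 ≈ 92.92 mb.
P_c = 1011 − 92.92 = 918.08 ≈ 918 mb.

918 mb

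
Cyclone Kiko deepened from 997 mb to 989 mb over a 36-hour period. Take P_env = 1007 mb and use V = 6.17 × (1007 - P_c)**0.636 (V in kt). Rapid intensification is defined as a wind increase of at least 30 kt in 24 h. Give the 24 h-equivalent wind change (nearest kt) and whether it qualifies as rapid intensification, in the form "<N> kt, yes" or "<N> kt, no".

V₁: ΔP = 10, V ≈ 6.17 × 10^0.636 ≈ 26.69 kt.
V₂: ΔP = 18, V ≈ 6.17 × 18^0.636 ≈ 38.78 kt.
ΔV over 36 h = 12.09 kt → 24 h equivalent = 12.09 × 24/36 ≈ 8.06 kt.
8 kt < 30 kt ⇒ not rapid intensification.

8 kt, no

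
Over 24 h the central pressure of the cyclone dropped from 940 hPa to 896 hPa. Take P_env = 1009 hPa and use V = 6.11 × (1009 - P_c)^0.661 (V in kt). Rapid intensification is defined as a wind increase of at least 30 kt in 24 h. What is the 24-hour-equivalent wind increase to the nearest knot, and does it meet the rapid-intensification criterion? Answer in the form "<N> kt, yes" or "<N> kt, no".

39 kt, yes

V₁: ΔP = 69, V ≈ 6.11 × 69^0.661 ≈ 100.35 kt.
V₂: ΔP = 113, V ≈ 6.11 × 113^0.661 ≈ 139.04 kt.
ΔV over 24 h = 38.69 kt → 24 h equivalent = 38.69 × 24/24 ≈ 38.69 kt.
39 kt ≥ 30 kt ⇒ rapid intensification.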